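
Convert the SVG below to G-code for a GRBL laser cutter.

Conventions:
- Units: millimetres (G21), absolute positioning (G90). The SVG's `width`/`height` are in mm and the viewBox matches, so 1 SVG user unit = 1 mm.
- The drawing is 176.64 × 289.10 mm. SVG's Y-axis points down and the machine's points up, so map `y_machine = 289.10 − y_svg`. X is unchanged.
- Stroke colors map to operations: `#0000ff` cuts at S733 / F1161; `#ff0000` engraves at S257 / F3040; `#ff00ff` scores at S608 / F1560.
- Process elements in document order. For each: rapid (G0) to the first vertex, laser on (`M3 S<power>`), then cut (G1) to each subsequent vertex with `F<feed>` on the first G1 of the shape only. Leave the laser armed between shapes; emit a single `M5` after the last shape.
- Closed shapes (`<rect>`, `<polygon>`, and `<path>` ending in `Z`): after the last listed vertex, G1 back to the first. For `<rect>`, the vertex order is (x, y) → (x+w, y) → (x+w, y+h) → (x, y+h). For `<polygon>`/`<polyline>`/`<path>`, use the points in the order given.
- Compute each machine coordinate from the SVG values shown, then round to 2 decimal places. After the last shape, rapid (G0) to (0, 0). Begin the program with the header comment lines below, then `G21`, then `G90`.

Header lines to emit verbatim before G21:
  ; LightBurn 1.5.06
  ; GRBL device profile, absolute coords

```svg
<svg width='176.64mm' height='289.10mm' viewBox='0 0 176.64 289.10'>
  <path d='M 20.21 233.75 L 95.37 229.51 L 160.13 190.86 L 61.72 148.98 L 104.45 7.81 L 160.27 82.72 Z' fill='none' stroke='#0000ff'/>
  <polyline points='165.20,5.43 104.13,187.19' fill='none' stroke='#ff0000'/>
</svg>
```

; LightBurn 1.5.06
; GRBL device profile, absolute coords
G21
G90
G0 X20.21 Y55.35
M3 S733
G1 X95.37 Y59.59 F1161
G1 X160.13 Y98.24
G1 X61.72 Y140.12
G1 X104.45 Y281.29
G1 X160.27 Y206.38
G1 X20.21 Y55.35
G0 X165.20 Y283.67
M3 S257
G1 X104.13 Y101.91 F3040
M5
G0 X0.00 Y0.00

1 u = 1 mm; y_m = 289.10 − y.

[1] `<path>` closed polygon, #0000ff→cut S733 F1161: (20.21,55.35) → (95.37,59.59) → (160.13,98.24) → (61.72,140.12) → (104.45,281.29) → (160.27,206.38) → (20.21,55.35) (closed)

[2] `<polyline>` line segment, #ff0000→engrave S257 F3040: (165.20,283.67) → (104.13,101.91)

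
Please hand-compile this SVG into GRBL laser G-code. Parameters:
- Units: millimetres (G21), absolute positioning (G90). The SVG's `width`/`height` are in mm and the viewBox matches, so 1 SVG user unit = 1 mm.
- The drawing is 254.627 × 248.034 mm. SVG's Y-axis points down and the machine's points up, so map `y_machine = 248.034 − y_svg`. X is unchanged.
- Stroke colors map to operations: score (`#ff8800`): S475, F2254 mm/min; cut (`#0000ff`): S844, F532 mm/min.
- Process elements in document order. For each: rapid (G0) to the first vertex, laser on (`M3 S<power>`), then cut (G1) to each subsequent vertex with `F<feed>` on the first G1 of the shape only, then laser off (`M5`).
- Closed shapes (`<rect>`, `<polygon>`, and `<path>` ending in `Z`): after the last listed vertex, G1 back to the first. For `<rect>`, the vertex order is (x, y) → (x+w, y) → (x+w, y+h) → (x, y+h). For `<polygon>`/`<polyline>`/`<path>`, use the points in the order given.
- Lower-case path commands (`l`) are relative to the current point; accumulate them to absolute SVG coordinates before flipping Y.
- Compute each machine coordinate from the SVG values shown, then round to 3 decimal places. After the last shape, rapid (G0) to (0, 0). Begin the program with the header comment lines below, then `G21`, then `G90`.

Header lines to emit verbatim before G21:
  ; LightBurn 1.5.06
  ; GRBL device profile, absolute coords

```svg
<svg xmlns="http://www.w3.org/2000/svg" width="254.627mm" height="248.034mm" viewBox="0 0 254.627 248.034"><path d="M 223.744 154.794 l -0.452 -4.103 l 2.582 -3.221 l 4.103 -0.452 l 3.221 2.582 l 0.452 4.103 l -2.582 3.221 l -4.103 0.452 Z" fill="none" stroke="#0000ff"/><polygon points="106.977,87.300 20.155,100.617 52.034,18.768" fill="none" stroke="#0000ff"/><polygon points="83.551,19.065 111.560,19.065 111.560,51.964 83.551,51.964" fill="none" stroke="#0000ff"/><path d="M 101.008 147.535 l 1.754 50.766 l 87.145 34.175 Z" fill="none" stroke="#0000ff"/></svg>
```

1 u = 1 mm; y_m = 248.034 − y.

[1] `<path>` regular polygon, #0000ff→cut S844 F532: (223.744,93.240) → (223.292,97.343) → (225.874,100.564) → (229.977,101.016) → (233.198,98.434) → (233.650,94.331) → (231.068,91.110) → (226.965,90.658) → (223.744,93.240) (closed)

[2] `<polygon>` regular polygon, #0000ff→cut S844 F532: (106.977,160.734) → (20.155,147.417) → (52.034,229.266) → (106.977,160.734) (closed)

[3] `<polygon>` rectangle, #0000ff→cut S844 F532: (83.551,228.969) → (111.560,228.969) → (111.560,196.070) → (83.551,196.070) → (83.551,228.969) (closed)

[4] `<path>` closed polygon, #0000ff→cut S844 F532: (101.008,100.499) → (102.762,49.733) → (189.907,15.558) → (101.008,100.499) (closed)

; LightBurn 1.5.06
; GRBL device profile, absolute coords
G21
G90
G0 X223.744 Y93.240
M3 S844
G1 X223.292 Y97.343 F532
G1 X225.874 Y100.564
G1 X229.977 Y101.016
G1 X233.198 Y98.434
G1 X233.650 Y94.331
G1 X231.068 Y91.110
G1 X226.965 Y90.658
G1 X223.744 Y93.240
M5
G0 X106.977 Y160.734
M3 S844
G1 X20.155 Y147.417 F532
G1 X52.034 Y229.266
G1 X106.977 Y160.734
M5
G0 X83.551 Y228.969
M3 S844
G1 X111.560 Y228.969 F532
G1 X111.560 Y196.070
G1 X83.551 Y196.070
G1 X83.551 Y228.969
M5
G0 X101.008 Y100.499
M3 S844
G1 X102.762 Y49.733 F532
G1 X189.907 Y15.558
G1 X101.008 Y100.499
M5
G0 X0.000 Y0.000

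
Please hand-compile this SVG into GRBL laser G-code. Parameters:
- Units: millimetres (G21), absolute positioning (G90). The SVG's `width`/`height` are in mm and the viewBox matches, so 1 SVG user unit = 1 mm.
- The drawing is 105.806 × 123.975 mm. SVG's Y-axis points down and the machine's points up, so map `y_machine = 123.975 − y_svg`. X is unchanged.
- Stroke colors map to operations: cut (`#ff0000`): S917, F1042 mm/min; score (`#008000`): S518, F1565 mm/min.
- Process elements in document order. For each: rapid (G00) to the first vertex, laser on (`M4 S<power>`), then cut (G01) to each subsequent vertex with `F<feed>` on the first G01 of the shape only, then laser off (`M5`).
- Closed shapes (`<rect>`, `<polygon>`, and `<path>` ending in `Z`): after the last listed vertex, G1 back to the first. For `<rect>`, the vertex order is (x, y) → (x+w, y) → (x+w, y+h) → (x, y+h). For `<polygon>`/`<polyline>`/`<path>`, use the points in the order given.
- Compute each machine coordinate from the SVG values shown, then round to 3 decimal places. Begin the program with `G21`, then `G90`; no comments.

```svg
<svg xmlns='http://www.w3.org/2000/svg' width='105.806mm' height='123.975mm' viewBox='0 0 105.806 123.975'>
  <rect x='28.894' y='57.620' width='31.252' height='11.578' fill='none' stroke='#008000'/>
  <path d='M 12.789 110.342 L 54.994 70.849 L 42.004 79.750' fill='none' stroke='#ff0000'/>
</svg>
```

viewBox `0 0 105.806 123.975` with mm width/height → 1 unit = 1 mm. Flip: y_m = 123.975 − y_svg.

**Shape 1** — `<rect>` rectangle, stroke `#008000` → score (S518, F1565). Machine vertices: (28.894,66.355) → (60.146,66.355) → (60.146,54.777) → (28.894,54.777) → (28.894,66.355). Closed: final G1 returns to the first vertex.

**Shape 2** — `<path>` open polyline, stroke `#ff0000` → cut (S917, F1042). Machine vertices: (12.789,13.633) → (54.994,53.126) → (42.004,44.225). Open path.

G21
G90
G00 X28.894 Y66.355
M4 S518
G01 X60.146 Y66.355 F1565
G01 X60.146 Y54.777
G01 X28.894 Y54.777
G01 X28.894 Y66.355
M5
G00 X12.789 Y13.633
M4 S917
G01 X54.994 Y53.126 F1042
G01 X42.004 Y44.225
M5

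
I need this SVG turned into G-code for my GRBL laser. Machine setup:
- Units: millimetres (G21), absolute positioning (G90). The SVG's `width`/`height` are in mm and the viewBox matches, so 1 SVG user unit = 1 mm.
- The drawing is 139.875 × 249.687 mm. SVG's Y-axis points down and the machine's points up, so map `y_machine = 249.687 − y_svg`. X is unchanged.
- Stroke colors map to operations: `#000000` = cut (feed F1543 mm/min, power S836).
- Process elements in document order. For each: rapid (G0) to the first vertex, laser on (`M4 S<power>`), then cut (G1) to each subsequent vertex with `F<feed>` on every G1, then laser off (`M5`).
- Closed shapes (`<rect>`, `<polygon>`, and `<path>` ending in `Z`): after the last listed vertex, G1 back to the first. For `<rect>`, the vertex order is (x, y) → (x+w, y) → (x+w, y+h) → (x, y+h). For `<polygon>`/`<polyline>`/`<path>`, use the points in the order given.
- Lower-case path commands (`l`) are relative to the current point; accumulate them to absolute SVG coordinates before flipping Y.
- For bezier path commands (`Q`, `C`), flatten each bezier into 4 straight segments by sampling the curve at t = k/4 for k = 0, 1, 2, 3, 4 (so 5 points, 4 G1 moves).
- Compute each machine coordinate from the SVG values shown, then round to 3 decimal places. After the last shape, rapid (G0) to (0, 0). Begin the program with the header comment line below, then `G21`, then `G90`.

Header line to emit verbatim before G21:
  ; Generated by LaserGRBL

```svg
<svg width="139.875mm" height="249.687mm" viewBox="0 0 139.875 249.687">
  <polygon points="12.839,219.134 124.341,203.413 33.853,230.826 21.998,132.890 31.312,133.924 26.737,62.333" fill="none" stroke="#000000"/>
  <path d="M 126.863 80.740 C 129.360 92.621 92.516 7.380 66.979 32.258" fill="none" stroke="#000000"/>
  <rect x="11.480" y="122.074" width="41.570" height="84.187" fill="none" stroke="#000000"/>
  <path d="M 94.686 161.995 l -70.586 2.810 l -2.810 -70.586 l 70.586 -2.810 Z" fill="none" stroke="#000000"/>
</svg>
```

; Generated by LaserGRBL
G21
G90
G0 X12.839 Y30.553
M4 S836
G1 X124.341 Y46.274 F1543
G1 X33.853 Y18.861 F1543
G1 X21.998 Y116.797 F1543
G1 X31.312 Y115.763 F1543
G1 X26.737 Y187.354 F1543
G1 X12.839 Y30.553 F1543
M5
G0 X126.863 Y168.947
M4 S836
G1 X122.151 Y175.008 F1543
G1 X107.434 Y198.062 F1543
G1 X87.460 Y218.678 F1543
G1 X66.979 Y217.429 F1543
M5
G0 X11.480 Y127.613
M4 S836
G1 X53.050 Y127.613 F1543
G1 X53.050 Y43.426 F1543
G1 X11.480 Y43.426 F1543
G1 X11.480 Y127.613 F1543
M5
G0 X94.686 Y87.692
M4 S836
G1 X24.100 Y84.882 F1543
G1 X21.290 Y155.468 F1543
G1 X91.876 Y158.278 F1543
G1 X94.686 Y87.692 F1543
M5
G0 X0.000 Y0.000

viewBox `0 0 139.875 249.687` with mm width/height → 1 unit = 1 mm. Flip: y_m = 249.687 − y_svg.

**Shape 1** — `<polygon>` closed polygon, stroke `#000000` → cut (S836, F1543). Machine vertices: (12.839,30.553) → (124.341,46.274) → (33.853,18.861) → (21.998,116.797) → (31.312,115.763) → (26.737,187.354) → (12.839,30.553). Closed: final G1 returns to the first vertex.

**Shape 2** — `<path>` cubic bezier, stroke `#000000` → cut (S836, F1543). Control points (SVG): P0=(126.863,80.740), P1=(129.360,92.621), P2=(92.516,7.380), P3=(66.979,32.258); sampled at t=k/4. Machine vertices: (126.863,168.947) → (122.151,175.008) → (107.434,198.062) → (87.460,218.678) → (66.979,217.429). Open path.

**Shape 3** — `<rect>` rectangle, stroke `#000000` → cut (S836, F1543). Machine vertices: (11.480,127.613) → (53.050,127.613) → (53.050,43.426) → (11.480,43.426) → (11.480,127.613). Closed: final G1 returns to the first vertex.

**Shape 4** — `<path>` regular polygon, stroke `#000000` → cut (S836, F1543). Machine vertices: (94.686,87.692) → (24.100,84.882) → (21.290,155.468) → (91.876,158.278) → (94.686,87.692). Closed: final G1 returns to the first vertex.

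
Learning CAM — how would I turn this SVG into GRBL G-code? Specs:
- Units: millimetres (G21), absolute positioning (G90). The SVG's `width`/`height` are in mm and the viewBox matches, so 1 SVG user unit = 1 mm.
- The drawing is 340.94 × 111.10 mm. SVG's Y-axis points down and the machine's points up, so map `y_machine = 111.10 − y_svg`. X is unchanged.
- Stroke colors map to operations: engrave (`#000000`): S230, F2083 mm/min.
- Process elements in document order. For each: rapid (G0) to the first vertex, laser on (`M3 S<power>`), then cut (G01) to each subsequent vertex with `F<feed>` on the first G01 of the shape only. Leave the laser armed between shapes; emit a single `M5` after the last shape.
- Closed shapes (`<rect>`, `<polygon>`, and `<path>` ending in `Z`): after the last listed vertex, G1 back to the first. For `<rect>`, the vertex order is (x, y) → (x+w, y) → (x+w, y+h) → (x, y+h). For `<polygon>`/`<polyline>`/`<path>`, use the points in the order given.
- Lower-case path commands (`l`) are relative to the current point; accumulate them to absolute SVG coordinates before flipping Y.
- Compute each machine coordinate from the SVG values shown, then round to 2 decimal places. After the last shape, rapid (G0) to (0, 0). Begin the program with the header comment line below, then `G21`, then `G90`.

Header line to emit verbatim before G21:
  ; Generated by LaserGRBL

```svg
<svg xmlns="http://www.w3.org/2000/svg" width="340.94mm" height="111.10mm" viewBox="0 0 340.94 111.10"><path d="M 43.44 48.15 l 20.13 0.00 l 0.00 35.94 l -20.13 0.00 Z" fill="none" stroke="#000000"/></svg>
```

; Generated by LaserGRBL
G21
G90
G0 X43.44 Y62.95
M3 S230
G01 X63.57 Y62.95 F2083
G01 X63.57 Y27.01
G01 X43.44 Y27.01
G01 X43.44 Y62.95
M5
G0 X0.00 Y0.00

1 u = 1 mm; y_m = 111.10 − y.

[1] `<path>` rectangle, #000000→engrave S230 F2083: (43.44,62.95) → (63.57,62.95) → (63.57,27.01) → (43.44,27.01) → (43.44,62.95) (closed)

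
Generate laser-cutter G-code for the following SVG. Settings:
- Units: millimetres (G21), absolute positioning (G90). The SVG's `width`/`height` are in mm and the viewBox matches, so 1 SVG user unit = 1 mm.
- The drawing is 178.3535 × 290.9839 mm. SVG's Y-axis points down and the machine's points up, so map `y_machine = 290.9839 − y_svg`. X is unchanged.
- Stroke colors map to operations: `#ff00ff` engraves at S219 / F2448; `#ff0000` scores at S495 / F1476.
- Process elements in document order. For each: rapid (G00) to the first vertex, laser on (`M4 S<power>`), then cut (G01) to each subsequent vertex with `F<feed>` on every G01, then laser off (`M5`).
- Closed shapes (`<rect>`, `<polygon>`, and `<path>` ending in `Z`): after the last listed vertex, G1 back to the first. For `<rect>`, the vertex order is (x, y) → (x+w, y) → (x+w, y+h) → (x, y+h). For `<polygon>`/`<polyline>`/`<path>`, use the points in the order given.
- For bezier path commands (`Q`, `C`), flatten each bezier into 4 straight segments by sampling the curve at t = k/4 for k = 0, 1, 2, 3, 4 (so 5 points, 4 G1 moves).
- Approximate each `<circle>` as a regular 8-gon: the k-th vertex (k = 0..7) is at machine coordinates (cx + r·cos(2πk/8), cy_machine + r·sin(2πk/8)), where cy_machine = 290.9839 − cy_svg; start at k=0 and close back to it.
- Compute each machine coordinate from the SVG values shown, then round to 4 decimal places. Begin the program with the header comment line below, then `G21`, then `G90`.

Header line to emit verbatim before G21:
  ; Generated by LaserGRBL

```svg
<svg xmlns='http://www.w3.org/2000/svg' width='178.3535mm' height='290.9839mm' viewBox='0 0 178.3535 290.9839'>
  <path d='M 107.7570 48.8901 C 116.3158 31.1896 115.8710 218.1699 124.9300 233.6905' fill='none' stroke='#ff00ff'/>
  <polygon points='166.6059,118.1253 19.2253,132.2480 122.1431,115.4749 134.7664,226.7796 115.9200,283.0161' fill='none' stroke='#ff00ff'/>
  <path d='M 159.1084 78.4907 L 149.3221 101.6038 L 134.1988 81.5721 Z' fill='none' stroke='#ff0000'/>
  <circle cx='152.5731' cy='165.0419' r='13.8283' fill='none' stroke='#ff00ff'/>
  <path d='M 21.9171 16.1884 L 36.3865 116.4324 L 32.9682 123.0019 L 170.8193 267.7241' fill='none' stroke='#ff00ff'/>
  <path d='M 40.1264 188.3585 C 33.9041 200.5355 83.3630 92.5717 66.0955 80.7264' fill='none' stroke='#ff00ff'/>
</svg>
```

; Generated by LaserGRBL
G21
G90
G00 X107.7570 Y242.0938
M4 S219
G01 X112.7771 Y222.8687 F2448
G01 X116.1559 Y162.1515 F2448
G01 X119.6285 Y95.2053 F2448
G01 X124.9300 Y57.2934 F2448
M5
G00 X166.6059 Y172.8586
M4 S219
G01 X19.2253 Y158.7359 F2448
G01 X122.1431 Y175.5090 F2448
G01 X134.7664 Y64.2043 F2448
G01 X115.9200 Y7.9678 F2448
G01 X166.6059 Y172.8586 F2448
M5
G00 X159.1084 Y212.4932
M4 S495
G01 X149.3221 Y189.3801 F1476
G01 X134.1988 Y209.4118 F1476
G01 X159.1084 Y212.4932 F1476
M5
G00 X166.4014 Y125.9420
M4 S219
G01 X162.3512 Y135.7201 F2448
G01 X152.5731 Y139.7703 F2448
G01 X142.7950 Y135.7201 F2448
G01 X138.7448 Y125.9420 F2448
G01 X142.7950 Y116.1639 F2448
G01 X152.5731 Y112.1137 F2448
G01 X162.3512 Y116.1639 F2448
G01 X166.4014 Y125.9420 F2448
M5
G00 X21.9171 Y274.7955
M4 S219
G01 X36.3865 Y174.5515 F2448
G01 X32.9682 Y167.9820 F2448
G01 X170.8193 Y23.2598 F2448
M5
G00 X40.1264 Y102.6254
M4 S219
G01 X43.9873 Y112.6400 F2448
G01 X57.2529 Y147.4331 F2448
G01 X68.4475 Y186.7304 F2448
G01 X66.0955 Y210.2575 F2448
M5

1 u = 1 mm; y_m = 290.9839 − y.

[1] `<path>` cubic bezier, #ff00ff→engrave S219 F2448: (107.7570,242.0938) → (112.7771,222.8687) → (116.1559,162.1515) → (119.6285,95.2053) → (124.9300,57.2934)

[2] `<polygon>` closed polygon, #ff00ff→engrave S219 F2448: (166.6059,172.8586) → (19.2253,158.7359) → (122.1431,175.5090) → (134.7664,64.2043) → (115.9200,7.9678) → (166.6059,172.8586) (closed)

[3] `<path>` regular polygon, #ff0000→score S495 F1476: (159.1084,212.4932) → (149.3221,189.3801) → (134.1988,209.4118) → (159.1084,212.4932) (closed)

[4] `<circle>` circle, #ff00ff→engrave S219 F2448: (166.4014,125.9420) → (162.3512,135.7201) → (152.5731,139.7703) → (142.7950,135.7201) → (138.7448,125.9420) → (142.7950,116.1639) → (152.5731,112.1137) → (162.3512,116.1639) → (166.4014,125.9420) (closed)

[5] `<path>` open polyline, #ff00ff→engrave S219 F2448: (21.9171,274.7955) → (36.3865,174.5515) → (32.9682,167.9820) → (170.8193,23.2598)

[6] `<path>` cubic bezier, #ff00ff→engrave S219 F2448: (40.1264,102.6254) → (43.9873,112.6400) → (57.2529,147.4331) → (68.4475,186.7304) → (66.0955,210.2575)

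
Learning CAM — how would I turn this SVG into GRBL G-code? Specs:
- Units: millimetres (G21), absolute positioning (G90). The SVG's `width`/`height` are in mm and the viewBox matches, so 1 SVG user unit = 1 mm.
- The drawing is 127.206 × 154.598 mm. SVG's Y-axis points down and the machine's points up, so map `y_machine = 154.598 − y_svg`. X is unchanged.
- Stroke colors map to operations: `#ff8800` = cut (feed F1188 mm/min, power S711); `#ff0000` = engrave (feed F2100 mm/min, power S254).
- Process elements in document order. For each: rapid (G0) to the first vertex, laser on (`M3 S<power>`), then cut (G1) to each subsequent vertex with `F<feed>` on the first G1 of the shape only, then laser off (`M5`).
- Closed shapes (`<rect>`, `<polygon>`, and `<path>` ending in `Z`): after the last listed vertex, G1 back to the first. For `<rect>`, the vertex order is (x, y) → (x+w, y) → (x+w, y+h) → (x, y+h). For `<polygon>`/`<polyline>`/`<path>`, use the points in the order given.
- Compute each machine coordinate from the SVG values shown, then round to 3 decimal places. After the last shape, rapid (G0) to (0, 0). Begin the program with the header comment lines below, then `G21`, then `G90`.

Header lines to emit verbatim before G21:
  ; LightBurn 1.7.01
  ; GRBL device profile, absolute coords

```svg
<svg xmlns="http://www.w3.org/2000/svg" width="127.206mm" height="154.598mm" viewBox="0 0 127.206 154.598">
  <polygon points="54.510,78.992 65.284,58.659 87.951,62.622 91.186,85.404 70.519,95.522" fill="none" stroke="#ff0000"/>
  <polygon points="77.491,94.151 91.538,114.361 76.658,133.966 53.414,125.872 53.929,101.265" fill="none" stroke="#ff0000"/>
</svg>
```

; LightBurn 1.7.01
; GRBL device profile, absolute coords
G21
G90
G0 X54.510 Y75.606
M3 S254
G1 X65.284 Y95.939 F2100
G1 X87.951 Y91.976
G1 X91.186 Y69.194
G1 X70.519 Y59.076
G1 X54.510 Y75.606
M5
G0 X77.491 Y60.447
M3 S254
G1 X91.538 Y40.237 F2100
G1 X76.658 Y20.632
G1 X53.414 Y28.726
G1 X53.929 Y53.333
G1 X77.491 Y60.447
M5
G0 X0.000 Y0.000

Since the viewBox matches the mm dimensions, user units are millimetres directly. The only transform is the Y-flip y_m = 154.598 − y_svg.

Shape 1 is a regular polygon drawn with `<polygon>`. Its stroke #ff0000 means engrave at S254, F2100. After flipping Y the toolpath is (54.510,75.606) → (65.284,95.939) → (87.951,91.976) → (91.186,69.194) → (70.519,59.076) → (54.510,75.606), returning to the start.

Shape 2 is a regular polygon drawn with `<polygon>`. Its stroke #ff0000 means engrave at S254, F2100. After flipping Y the toolpath is (77.491,60.447) → (91.538,40.237) → (76.658,20.632) → (53.414,28.726) → (53.929,53.333) → (77.491,60.447), returning to the start.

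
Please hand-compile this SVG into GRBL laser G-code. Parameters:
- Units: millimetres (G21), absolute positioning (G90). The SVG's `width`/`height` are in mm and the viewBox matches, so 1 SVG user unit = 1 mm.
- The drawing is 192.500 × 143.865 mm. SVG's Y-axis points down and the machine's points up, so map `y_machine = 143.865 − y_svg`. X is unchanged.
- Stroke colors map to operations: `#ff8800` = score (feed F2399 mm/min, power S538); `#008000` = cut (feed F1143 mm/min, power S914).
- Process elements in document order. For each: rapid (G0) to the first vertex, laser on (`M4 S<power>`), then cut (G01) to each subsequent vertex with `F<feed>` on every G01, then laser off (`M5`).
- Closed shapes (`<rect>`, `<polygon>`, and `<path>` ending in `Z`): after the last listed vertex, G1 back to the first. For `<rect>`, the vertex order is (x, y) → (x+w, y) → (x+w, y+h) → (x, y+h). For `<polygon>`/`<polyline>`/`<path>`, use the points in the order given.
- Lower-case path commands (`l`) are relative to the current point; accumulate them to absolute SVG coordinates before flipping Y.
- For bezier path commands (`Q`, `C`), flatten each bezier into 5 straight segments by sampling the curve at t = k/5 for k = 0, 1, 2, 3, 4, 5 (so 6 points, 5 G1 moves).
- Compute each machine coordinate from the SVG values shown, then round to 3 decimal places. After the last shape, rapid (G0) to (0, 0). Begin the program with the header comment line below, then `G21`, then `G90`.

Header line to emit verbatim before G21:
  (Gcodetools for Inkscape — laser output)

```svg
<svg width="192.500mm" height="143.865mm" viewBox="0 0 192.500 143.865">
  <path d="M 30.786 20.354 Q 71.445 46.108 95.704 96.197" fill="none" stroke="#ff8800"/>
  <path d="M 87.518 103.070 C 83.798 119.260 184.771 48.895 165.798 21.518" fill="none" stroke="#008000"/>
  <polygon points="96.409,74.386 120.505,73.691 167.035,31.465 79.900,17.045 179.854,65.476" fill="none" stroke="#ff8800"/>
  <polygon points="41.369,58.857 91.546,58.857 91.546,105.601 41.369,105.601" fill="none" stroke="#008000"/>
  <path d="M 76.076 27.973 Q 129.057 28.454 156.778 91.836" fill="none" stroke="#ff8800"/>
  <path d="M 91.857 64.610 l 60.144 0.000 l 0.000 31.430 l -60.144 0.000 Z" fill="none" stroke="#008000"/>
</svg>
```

(Gcodetools for Inkscape — laser output)
G21
G90
G0 X30.786 Y123.511
M4 S538
G01 X46.394 Y112.236 F2399
G01 X60.689 Y99.014 F2399
G01 X73.673 Y83.846 F2399
G01 X85.344 Y66.730 F2399
G01 X95.704 Y47.668 F2399
M5
G0 X87.518 Y40.795
M4 S914
G01 X96.052 Y40.431 F1143
G01 X118.930 Y54.623 F1143
G01 X145.368 Y77.151 F1143
G01 X164.585 Y101.799 F1143
G01 X165.798 Y122.347 F1143
M5
G0 X96.409 Y69.479
M4 S538
G01 X120.505 Y70.174 F2399
G01 X167.035 Y112.400 F2399
G01 X79.900 Y126.820 F2399
G01 X179.854 Y78.389 F2399
G01 X96.409 Y69.479 F2399
M5
G0 X41.369 Y85.008
M4 S914
G01 X91.546 Y85.008 F1143
G01 X91.546 Y38.264 F1143
G01 X41.369 Y38.264 F1143
G01 X41.369 Y85.008 F1143
M5
G0 X76.076 Y115.892
M4 S538
G01 X96.258 Y113.184 F2399
G01 X114.419 Y105.443 F2399
G01 X130.560 Y92.670 F2399
G01 X144.679 Y74.866 F2399
G01 X156.778 Y52.029 F2399
M5
G0 X91.857 Y79.255
M4 S914
G01 X152.001 Y79.255 F1143
G01 X152.001 Y47.825 F1143
G01 X91.857 Y47.825 F1143
G01 X91.857 Y79.255 F1143
M5
G0 X0.000 Y0.000

1 u = 1 mm; y_m = 143.865 − y.

[1] `<path>` quadratic bezier, #ff8800→score S538 F2399: (30.786,123.511) → (46.394,112.236) → (60.689,99.014) → (73.673,83.846) → (85.344,66.730) → (95.704,47.668)

[2] `<path>` cubic bezier, #008000→cut S914 F1143: (87.518,40.795) → (96.052,40.431) → (118.930,54.623) → (145.368,77.151) → (164.585,101.799) → (165.798,122.347)

[3] `<polygon>` closed polygon, #ff8800→score S538 F2399: (96.409,69.479) → (120.505,70.174) → (167.035,112.400) → (79.900,126.820) → (179.854,78.389) → (96.409,69.479) (closed)

[4] `<polygon>` rectangle, #008000→cut S914 F1143: (41.369,85.008) → (91.546,85.008) → (91.546,38.264) → (41.369,38.264) → (41.369,85.008) (closed)

[5] `<path>` quadratic bezier, #ff8800→score S538 F2399: (76.076,115.892) → (96.258,113.184) → (114.419,105.443) → (130.560,92.670) → (144.679,74.866) → (156.778,52.029)

[6] `<path>` rectangle, #008000→cut S914 F1143: (91.857,79.255) → (152.001,79.255) → (152.001,47.825) → (91.857,47.825) → (91.857,79.255) (closed)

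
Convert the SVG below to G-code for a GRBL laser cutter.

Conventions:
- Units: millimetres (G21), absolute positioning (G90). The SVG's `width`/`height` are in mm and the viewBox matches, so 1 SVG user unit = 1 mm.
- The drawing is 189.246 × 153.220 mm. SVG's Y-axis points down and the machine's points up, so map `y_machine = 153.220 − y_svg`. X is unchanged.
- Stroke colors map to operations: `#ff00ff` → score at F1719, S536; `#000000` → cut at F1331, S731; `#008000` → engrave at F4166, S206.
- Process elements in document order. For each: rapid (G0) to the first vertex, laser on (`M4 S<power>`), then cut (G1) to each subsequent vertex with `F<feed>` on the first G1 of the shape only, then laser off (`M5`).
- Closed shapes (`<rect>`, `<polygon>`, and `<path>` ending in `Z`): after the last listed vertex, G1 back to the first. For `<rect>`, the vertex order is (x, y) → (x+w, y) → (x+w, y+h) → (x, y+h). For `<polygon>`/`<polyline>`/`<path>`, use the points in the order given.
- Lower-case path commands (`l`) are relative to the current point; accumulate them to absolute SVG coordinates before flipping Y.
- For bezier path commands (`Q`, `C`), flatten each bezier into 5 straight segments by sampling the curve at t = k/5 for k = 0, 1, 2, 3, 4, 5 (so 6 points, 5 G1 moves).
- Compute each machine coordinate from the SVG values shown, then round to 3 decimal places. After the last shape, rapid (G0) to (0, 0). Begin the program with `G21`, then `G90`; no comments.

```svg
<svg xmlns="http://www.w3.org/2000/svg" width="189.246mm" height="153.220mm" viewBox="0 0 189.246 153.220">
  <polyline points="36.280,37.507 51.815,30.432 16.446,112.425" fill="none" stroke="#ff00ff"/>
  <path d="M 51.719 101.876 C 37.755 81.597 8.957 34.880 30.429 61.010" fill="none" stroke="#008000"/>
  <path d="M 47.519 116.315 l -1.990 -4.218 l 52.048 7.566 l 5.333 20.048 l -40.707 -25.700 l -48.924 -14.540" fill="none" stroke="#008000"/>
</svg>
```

Since the viewBox matches the mm dimensions, user units are millimetres directly. The only transform is the Y-flip y_m = 153.220 − y_svg.

Shape 1 is a open polyline drawn with `<polyline>`. Its stroke #ff00ff means score at S536, F1719. After flipping Y the toolpath is (36.280,115.713) → (51.815,122.788) → (16.446,40.795).

Shape 2 is a cubic bezier drawn with `<path>`. Its stroke #008000 means engrave at S206, F4166. After flipping Y the toolpath is (51.719,51.344) → (42.081,65.890) → (32.009,82.015) → (24.626,94.954) → (23.057,99.941) → (30.429,92.210).

Shape 3 is a open polyline drawn with `<path>`. Its stroke #008000 means engrave at S206, F4166. After flipping Y the toolpath is (47.519,36.905) → (45.529,41.123) → (97.577,33.557) → (102.910,13.509) → (62.203,39.209) → (13.279,53.749).

G21
G90
G0 X36.280 Y115.713
M4 S536
G1 X51.815 Y122.788 F1719
G1 X16.446 Y40.795
M5
G0 X51.719 Y51.344
M4 S206
G1 X42.081 Y65.890 F4166
G1 X32.009 Y82.015
G1 X24.626 Y94.954
G1 X23.057 Y99.941
G1 X30.429 Y92.210
M5
G0 X47.519 Y36.905
M4 S206
G1 X45.529 Y41.123 F4166
G1 X97.577 Y33.557
G1 X102.910 Y13.509
G1 X62.203 Y39.209
G1 X13.279 Y53.749
M5
G0 X0.000 Y0.000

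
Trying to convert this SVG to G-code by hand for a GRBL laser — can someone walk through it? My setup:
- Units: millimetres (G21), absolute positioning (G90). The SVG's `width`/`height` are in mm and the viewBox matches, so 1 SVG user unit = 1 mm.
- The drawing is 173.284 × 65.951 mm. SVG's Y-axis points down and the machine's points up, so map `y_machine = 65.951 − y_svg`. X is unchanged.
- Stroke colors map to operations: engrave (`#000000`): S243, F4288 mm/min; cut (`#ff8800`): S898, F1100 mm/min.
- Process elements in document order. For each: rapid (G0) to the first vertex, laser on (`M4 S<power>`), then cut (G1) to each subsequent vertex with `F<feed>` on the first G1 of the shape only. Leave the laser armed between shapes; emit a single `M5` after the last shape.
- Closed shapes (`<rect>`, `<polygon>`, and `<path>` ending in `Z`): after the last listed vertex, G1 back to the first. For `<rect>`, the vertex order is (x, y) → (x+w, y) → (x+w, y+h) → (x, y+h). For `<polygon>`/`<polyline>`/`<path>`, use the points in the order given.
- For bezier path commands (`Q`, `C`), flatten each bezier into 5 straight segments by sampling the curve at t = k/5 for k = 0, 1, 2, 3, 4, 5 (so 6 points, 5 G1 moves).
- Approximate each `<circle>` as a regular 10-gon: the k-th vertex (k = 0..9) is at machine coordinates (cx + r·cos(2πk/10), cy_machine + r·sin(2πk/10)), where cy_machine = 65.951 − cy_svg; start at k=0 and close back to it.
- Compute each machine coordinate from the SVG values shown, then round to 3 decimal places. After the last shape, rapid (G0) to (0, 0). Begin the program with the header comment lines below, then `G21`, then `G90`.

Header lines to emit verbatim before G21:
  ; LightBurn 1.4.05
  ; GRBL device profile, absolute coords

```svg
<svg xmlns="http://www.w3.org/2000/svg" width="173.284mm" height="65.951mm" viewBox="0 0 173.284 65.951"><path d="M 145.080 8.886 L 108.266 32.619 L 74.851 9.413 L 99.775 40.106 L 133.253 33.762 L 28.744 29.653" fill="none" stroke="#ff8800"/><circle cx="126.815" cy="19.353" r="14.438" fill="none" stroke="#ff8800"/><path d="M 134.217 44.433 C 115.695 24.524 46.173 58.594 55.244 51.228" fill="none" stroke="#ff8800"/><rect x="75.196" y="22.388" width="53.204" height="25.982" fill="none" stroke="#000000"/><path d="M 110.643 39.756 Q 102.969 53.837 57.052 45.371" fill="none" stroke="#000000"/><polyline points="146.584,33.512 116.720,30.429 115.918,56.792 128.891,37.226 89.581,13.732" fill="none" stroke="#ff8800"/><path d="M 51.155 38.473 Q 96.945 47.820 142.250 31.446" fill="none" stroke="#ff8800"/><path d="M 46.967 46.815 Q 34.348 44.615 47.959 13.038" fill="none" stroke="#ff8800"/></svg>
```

Since the viewBox matches the mm dimensions, user units are millimetres directly. The only transform is the Y-flip y_m = 65.951 − y_svg.

Shape 1 is a open polyline drawn with `<path>`. Its stroke #ff8800 means cut at S898, F1100. After flipping Y the toolpath is (145.080,57.065) → (108.266,33.332) → (74.851,56.538) → (99.775,25.845) → (133.253,32.189) → (28.744,36.298).

Shape 2 is a circle drawn with `<circle>`. Its stroke #ff8800 means cut at S898, F1100. After flipping Y the toolpath is (141.253,46.598) → (138.496,55.084) → (131.277,60.329) → (122.353,60.329) → (115.134,55.084) → (112.377,46.598) → (115.134,38.112) → (122.353,32.867) → (131.277,32.867) → (138.496,38.112) → (141.253,46.598), returning to the start.

Shape 3 is a cubic bezier drawn with `<path>`. Its stroke #ff8800 means cut at S898, F1100. After flipping Y the toolpath is (134.217,21.518) → (118.021,27.749) → (95.805,25.605) → (73.789,19.667) → (58.196,14.512) → (55.244,14.723).

Shape 4 is a rectangle drawn with `<rect>`. Its stroke #000000 means engrave at S243, F4288. After flipping Y the toolpath is (75.196,43.563) → (128.400,43.563) → (128.400,17.581) → (75.196,17.581) → (75.196,43.563), returning to the start.

Shape 5 is a quadratic bezier drawn with `<path>`. Its stroke #000000 means engrave at S243, F4288. After flipping Y the toolpath is (110.643,26.195) → (106.044,21.464) → (98.385,18.538) → (87.667,17.415) → (73.889,18.095) → (57.052,20.580).

Shape 6 is a open polyline drawn with `<polyline>`. Its stroke #ff8800 means cut at S898, F1100. After flipping Y the toolpath is (146.584,32.439) → (116.720,35.522) → (115.918,9.159) → (128.891,28.725) → (89.581,52.219).

Shape 7 is a quadratic bezier drawn with `<path>`. Its stroke #ff8800 means cut at S898, F1100. After flipping Y the toolpath is (51.155,27.478) → (69.452,24.768) → (87.709,24.116) → (105.928,25.521) → (124.109,28.984) → (142.250,34.505).

Shape 8 is a quadratic bezier drawn with `<path>`. Its stroke #ff8800 means cut at S898, F1100. After flipping Y the toolpath is (46.967,19.136) → (42.969,21.191) → (41.069,25.596) → (41.267,32.352) → (43.564,41.457) → (47.959,52.913).

; LightBurn 1.4.05
; GRBL device profile, absolute coords
G21
G90
G0 X145.080 Y57.065
M4 S898
G1 X108.266 Y33.332 F1100
G1 X74.851 Y56.538
G1 X99.775 Y25.845
G1 X133.253 Y32.189
G1 X28.744 Y36.298
G0 X141.253 Y46.598
M4 S898
G1 X138.496 Y55.084 F1100
G1 X131.277 Y60.329
G1 X122.353 Y60.329
G1 X115.134 Y55.084
G1 X112.377 Y46.598
G1 X115.134 Y38.112
G1 X122.353 Y32.867
G1 X131.277 Y32.867
G1 X138.496 Y38.112
G1 X141.253 Y46.598
G0 X134.217 Y21.518
M4 S898
G1 X118.021 Y27.749 F1100
G1 X95.805 Y25.605
G1 X73.789 Y19.667
G1 X58.196 Y14.512
G1 X55.244 Y14.723
G0 X75.196 Y43.563
M4 S243
G1 X128.400 Y43.563 F4288
G1 X128.400 Y17.581
G1 X75.196 Y17.581
G1 X75.196 Y43.563
G0 X110.643 Y26.195
M4 S243
G1 X106.044 Y21.464 F4288
G1 X98.385 Y18.538
G1 X87.667 Y17.415
G1 X73.889 Y18.095
G1 X57.052 Y20.580
G0 X146.584 Y32.439
M4 S898
G1 X116.720 Y35.522 F1100
G1 X115.918 Y9.159
G1 X128.891 Y28.725
G1 X89.581 Y52.219
G0 X51.155 Y27.478
M4 S898
G1 X69.452 Y24.768 F1100
G1 X87.709 Y24.116
G1 X105.928 Y25.521
G1 X124.109 Y28.984
G1 X142.250 Y34.505
G0 X46.967 Y19.136
M4 S898
G1 X42.969 Y21.191 F1100
G1 X41.069 Y25.596
G1 X41.267 Y32.352
G1 X43.564 Y41.457
G1 X47.959 Y52.913
M5
G0 X0.000 Y0.000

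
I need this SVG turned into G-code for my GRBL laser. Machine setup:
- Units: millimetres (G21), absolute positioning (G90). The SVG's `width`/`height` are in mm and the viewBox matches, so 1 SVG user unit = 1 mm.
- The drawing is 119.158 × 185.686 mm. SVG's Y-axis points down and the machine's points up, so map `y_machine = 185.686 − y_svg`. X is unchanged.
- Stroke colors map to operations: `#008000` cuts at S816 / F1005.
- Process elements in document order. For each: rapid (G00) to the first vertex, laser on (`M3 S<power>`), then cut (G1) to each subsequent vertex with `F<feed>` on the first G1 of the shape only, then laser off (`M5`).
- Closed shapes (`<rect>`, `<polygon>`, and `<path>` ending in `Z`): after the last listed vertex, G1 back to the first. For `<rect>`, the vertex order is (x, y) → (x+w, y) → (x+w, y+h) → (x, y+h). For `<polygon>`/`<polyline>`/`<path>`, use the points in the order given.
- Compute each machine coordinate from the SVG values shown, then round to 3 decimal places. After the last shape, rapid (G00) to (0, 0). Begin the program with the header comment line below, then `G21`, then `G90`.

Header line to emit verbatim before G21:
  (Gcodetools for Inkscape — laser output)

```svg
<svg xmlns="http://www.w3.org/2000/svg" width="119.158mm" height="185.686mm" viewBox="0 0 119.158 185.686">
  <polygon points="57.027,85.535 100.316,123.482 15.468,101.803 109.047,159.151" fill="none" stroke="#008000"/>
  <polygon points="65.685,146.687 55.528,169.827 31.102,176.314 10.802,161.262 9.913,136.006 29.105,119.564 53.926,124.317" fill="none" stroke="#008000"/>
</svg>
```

(Gcodetools for Inkscape — laser output)
G21
G90
G00 X57.027 Y100.151
M3 S816
G1 X100.316 Y62.204 F1005
G1 X15.468 Y83.883
G1 X109.047 Y26.535
G1 X57.027 Y100.151
M5
G00 X65.685 Y38.999
M3 S816
G1 X55.528 Y15.859 F1005
G1 X31.102 Y9.372
G1 X10.802 Y24.424
G1 X9.913 Y49.680
G1 X29.105 Y66.122
G1 X53.926 Y61.369
G1 X65.685 Y38.999
M5
G00 X0.000 Y0.000

Since the viewBox matches the mm dimensions, user units are millimetres directly. The only transform is the Y-flip y_m = 185.686 − y_svg.

Shape 1 is a closed polygon drawn with `<polygon>`. Its stroke #008000 means cut at S816, F1005. After flipping Y the toolpath is (57.027,100.151) → (100.316,62.204) → (15.468,83.883) → (109.047,26.535) → (57.027,100.151), returning to the start.

Shape 2 is a regular polygon drawn with `<polygon>`. Its stroke #008000 means cut at S816, F1005. After flipping Y the toolpath is (65.685,38.999) → (55.528,15.859) → (31.102,9.372) → (10.802,24.424) → (9.913,49.680) → (29.105,66.122) → (53.926,61.369) → (65.685,38.999), returning to the start.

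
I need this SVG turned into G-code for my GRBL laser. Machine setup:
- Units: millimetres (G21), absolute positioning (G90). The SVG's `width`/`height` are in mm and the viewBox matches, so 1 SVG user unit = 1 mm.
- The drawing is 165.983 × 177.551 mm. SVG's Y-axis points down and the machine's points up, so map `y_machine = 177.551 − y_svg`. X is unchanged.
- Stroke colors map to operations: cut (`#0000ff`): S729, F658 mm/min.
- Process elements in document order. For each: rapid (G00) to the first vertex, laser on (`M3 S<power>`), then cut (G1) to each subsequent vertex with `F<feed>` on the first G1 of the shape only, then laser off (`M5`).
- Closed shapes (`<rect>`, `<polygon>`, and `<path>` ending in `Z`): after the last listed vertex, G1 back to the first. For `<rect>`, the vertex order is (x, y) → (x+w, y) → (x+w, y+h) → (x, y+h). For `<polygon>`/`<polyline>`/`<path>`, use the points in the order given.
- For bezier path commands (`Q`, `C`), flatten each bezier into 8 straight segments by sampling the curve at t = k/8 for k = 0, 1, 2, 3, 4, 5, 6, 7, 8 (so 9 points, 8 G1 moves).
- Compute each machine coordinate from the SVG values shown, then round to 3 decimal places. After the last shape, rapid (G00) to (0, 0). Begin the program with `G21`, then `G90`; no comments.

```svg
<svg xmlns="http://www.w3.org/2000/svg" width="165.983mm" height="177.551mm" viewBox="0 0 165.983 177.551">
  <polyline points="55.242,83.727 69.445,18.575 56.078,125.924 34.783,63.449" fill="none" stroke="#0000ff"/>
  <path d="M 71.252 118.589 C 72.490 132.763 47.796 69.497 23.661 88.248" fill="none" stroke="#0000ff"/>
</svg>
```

G21
G90
G00 X55.242 Y93.824
M3 S729
G1 X69.445 Y158.976 F658
G1 X56.078 Y51.627
G1 X34.783 Y114.102
M5
G00 X71.252 Y58.962
M3 S729
G1 X70.552 Y56.965 F658
G1 X67.732 Y60.360
G1 X63.102 Y67.277
G1 X56.971 Y75.849
G1 X49.652 Y84.206
G1 X41.453 Y90.480
G1 X32.686 Y92.802
G1 X23.661 Y89.303
M5
G00 X0.000 Y0.000

1 u = 1 mm; y_m = 177.551 − y.

[1] `<polyline>` open polyline, #0000ff→cut S729 F658: (55.242,93.824) → (69.445,158.976) → (56.078,51.627) → (34.783,114.102)

[2] `<path>` cubic bezier, #0000ff→cut S729 F658: (71.252,58.962) → (70.552,56.965) → (67.732,60.360) → (63.102,67.277) → (56.971,75.849) → (49.652,84.206) → (41.453,90.480) → (32.686,92.802) → (23.661,89.303)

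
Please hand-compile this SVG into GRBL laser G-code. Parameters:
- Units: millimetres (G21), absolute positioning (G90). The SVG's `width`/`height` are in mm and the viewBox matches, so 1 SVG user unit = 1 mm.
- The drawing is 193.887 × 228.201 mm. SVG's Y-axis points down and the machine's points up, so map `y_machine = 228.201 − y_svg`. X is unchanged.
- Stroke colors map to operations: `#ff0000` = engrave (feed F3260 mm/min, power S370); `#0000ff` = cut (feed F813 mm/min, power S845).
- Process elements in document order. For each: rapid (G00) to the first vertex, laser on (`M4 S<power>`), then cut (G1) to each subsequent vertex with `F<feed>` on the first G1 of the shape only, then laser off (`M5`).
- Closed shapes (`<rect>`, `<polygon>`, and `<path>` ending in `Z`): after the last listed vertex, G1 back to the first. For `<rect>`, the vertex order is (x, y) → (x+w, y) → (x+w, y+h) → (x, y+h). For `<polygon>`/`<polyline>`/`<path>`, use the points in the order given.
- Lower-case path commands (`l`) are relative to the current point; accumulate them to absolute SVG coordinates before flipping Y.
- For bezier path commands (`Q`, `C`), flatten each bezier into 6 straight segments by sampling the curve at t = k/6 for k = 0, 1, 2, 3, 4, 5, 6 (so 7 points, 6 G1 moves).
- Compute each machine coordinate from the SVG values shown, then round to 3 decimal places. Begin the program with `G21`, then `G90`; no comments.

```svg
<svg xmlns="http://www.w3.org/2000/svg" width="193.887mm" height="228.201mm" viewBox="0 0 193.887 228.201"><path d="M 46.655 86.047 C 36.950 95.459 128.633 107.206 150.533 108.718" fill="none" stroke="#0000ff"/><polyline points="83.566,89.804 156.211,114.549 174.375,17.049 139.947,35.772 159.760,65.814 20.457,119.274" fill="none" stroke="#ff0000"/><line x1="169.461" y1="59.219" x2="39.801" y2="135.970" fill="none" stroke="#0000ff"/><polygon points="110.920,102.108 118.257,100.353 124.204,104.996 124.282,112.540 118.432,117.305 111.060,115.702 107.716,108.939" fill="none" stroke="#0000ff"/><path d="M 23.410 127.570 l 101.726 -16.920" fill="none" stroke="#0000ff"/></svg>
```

G21
G90
G00 X46.655 Y142.154
M4 S845
G1 X49.459 Y137.312 F813
G1 X64.406 Y132.429
G1 X86.742 Y127.856
G1 X111.712 Y123.941
G1 X134.560 Y121.034
G1 X150.533 Y119.483
M5
G00 X83.566 Y138.397
M4 S370
G1 X156.211 Y113.652 F3260
G1 X174.375 Y211.152
G1 X139.947 Y192.429
G1 X159.760 Y162.387
G1 X20.457 Y108.927
M5
G00 X169.461 Y168.982
M4 S845
G1 X39.801 Y92.231 F813
M5
G00 X110.920 Y126.093
M4 S845
G1 X118.257 Y127.848 F813
G1 X124.204 Y123.205
G1 X124.282 Y115.661
G1 X118.432 Y110.896
G1 X111.060 Y112.499
G1 X107.716 Y119.262
G1 X110.920 Y126.093
M5
G00 X23.410 Y100.631
M4 S845
G1 X125.136 Y117.551 F813
M5

1 u = 1 mm; y_m = 228.201 − y.

[1] `<path>` cubic bezier, #0000ff→cut S845 F813: (46.655,142.154) → (49.459,137.312) → (64.406,132.429) → (86.742,127.856) → (111.712,123.941) → (134.560,121.034) → (150.533,119.483)

[2] `<polyline>` open polyline, #ff0000→engrave S370 F3260: (83.566,138.397) → (156.211,113.652) → (174.375,211.152) → (139.947,192.429) → (159.760,162.387) → (20.457,108.927)

[3] `<line>` line segment, #0000ff→cut S845 F813: (169.461,168.982) → (39.801,92.231)

[4] `<polygon>` regular polygon, #0000ff→cut S845 F813: (110.920,126.093) → (118.257,127.848) → (124.204,123.205) → (124.282,115.661) → (118.432,110.896) → (111.060,112.499) → (107.716,119.262) → (110.920,126.093) (closed)

[5] `<path>` line segment, #0000ff→cut S845 F813: (23.410,100.631) → (125.136,117.551)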